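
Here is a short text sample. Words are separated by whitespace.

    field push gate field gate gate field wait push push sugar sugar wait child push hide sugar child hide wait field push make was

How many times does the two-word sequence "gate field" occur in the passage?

Scanning the 23 overlapping bigram windows for "gate field":
  position 3–4: gate field
  position 6–7: gate field

2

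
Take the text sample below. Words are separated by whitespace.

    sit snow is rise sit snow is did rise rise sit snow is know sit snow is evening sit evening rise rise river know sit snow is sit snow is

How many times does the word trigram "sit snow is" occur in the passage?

Scanning the 28 overlapping trigram windows for "sit snow is":
  position 1–3: sit snow is
  position 5–7: sit snow is
  position 11–13: sit snow is
  position 15–17: sit snow is
  position 25–27: sit snow is
  position 28–30: sit snow is

6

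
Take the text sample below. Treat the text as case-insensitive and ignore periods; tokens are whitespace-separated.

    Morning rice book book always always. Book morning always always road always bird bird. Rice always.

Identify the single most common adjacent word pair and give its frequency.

Bigram frequencies (highest first):
  always always: 2
  morning rice: 1
  rice book: 1
  book book: 1
  book always: 1
  always book: 1
  … (8 more, each ≤ 1)

"always always", 2 times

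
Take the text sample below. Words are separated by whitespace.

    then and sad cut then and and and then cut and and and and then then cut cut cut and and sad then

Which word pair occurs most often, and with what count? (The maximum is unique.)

Bigram frequencies (highest first):
  and and: 6
  then and: 2
  and sad: 2
  and then: 2
  then cut: 2
  cut and: 2
  … (5 more, each ≤ 2)

"and and", 6 times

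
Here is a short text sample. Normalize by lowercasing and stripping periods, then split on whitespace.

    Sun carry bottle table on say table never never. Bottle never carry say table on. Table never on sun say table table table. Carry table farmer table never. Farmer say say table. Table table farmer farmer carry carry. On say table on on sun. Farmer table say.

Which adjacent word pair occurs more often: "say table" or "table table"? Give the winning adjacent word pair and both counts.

"say table" (5 vs 4)

"say table": 5 occurrences
"table table": 4 occurrences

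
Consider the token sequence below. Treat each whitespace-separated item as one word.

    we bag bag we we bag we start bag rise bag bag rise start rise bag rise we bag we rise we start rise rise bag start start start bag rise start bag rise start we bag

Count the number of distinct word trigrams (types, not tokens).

30

37 tokens → 35 trigram windows in total.
Repeated trigrams (each contributes count−1 duplicates):
  bag rise start: 3
  start bag rise: 3
  we bag we: 2
5 duplicate windows → 35 − 5 = 30 distinct.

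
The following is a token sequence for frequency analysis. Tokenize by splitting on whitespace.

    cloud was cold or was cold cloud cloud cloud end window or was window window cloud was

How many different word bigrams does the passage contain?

12

17 tokens → 16 bigram windows in total.
Repeated bigrams (each contributes count−1 duplicates):
  cloud cloud: 2
  cloud was: 2
  or was: 2
  was cold: 2
4 duplicate windows → 16 − 4 = 12 distinct.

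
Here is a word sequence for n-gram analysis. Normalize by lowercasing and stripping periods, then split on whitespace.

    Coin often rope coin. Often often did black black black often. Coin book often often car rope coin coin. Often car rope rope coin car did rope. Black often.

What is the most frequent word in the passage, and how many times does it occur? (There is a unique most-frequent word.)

"often", 8 times

Unigram frequencies (highest first):
  often: 8
  coin: 6
  rope: 5
  black: 4
  car: 3
  did: 2
  … (1 more, each ≤ 1)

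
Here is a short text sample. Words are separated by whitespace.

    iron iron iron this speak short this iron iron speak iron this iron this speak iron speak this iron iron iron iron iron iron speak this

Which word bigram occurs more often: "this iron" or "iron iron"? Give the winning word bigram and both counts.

"iron iron" (8 vs 3)

"this iron": 3 occurrences
"iron iron": 8 occurrences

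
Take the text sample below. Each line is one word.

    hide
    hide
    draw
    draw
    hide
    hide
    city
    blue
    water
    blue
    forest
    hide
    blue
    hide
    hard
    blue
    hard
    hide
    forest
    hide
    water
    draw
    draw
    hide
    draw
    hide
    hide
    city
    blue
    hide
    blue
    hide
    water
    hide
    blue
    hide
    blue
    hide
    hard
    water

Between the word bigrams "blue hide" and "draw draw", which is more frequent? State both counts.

"blue hide" (5 vs 2)

"blue hide": 5 occurrences
"draw draw": 2 occurrences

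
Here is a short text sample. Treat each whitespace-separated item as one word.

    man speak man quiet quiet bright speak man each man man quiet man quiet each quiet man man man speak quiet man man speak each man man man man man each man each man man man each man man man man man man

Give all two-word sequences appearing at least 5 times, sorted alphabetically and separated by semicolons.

each man; man man

Bigram counts meeting the condition (at least 5 times):
  each man: 5
  man man: 15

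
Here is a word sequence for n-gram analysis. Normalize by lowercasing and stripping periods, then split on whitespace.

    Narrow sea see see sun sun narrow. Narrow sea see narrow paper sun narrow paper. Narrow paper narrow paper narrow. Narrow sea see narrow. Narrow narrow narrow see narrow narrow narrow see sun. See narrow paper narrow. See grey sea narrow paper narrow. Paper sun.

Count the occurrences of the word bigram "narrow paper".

Scanning the 44 overlapping bigram windows for "narrow paper":
  position 11–12: narrow paper
  position 14–15: narrow paper
  position 16–17: narrow paper
  position 18–19: narrow paper
  position 35–36: narrow paper
  position 41–42: narrow paper
  position 43–44: narrow paper

7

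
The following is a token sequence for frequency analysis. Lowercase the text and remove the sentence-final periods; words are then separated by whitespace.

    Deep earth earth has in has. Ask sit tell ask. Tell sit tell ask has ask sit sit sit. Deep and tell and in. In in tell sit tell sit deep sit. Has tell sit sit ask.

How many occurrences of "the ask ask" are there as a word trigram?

Scanning the 35 overlapping trigram windows for "the ask ask":
  (none found)

0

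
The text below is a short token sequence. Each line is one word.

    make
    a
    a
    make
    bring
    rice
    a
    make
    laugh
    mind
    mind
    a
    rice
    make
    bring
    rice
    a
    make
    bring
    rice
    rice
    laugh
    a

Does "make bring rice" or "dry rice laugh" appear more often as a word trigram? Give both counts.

"make bring rice" (3 vs 0)

"make bring rice": 3 occurrences
"dry rice laugh": 0 occurrences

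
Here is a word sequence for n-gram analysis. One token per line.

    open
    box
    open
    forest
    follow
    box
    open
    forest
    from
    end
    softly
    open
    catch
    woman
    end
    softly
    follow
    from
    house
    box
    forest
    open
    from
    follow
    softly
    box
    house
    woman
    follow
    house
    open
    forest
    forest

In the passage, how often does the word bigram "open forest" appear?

Scanning the 32 overlapping bigram windows for "open forest":
  position 3–4: open forest
  position 7–8: open forest
  position 31–32: open forest

3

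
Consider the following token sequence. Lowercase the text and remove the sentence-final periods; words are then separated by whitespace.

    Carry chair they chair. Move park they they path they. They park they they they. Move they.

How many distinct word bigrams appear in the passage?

17 tokens → 16 bigram windows in total.
Repeated bigrams (each contributes count−1 duplicates):
  they they: 4
  park they: 2
4 duplicate windows → 16 − 4 = 12 distinct.

12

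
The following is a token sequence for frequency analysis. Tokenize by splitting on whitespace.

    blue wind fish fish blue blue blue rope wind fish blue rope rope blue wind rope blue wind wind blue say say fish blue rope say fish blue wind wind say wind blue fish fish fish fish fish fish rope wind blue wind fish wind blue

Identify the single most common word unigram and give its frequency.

"blue", 13 times

Unigram frequencies (highest first):
  blue: 13
  fish: 12
  wind: 11
  rope: 6
  say: 4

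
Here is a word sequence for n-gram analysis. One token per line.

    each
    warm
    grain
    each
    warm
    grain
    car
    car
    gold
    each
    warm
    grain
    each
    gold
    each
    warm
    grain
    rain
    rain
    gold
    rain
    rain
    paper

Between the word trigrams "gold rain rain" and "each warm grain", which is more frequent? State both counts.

"each warm grain" (4 vs 1)

"gold rain rain": 1 occurrence
"each warm grain": 4 occurrences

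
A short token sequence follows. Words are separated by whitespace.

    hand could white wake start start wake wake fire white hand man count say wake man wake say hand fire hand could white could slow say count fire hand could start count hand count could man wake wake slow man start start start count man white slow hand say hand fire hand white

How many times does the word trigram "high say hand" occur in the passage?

Scanning the 51 overlapping trigram windows for "high say hand":
  (none found)

0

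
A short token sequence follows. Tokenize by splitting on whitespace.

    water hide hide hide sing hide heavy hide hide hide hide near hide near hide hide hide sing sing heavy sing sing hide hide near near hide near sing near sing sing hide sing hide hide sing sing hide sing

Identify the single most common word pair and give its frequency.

"hide hide", 9 times

Bigram frequencies (highest first):
  hide hide: 9
  hide sing: 5
  sing hide: 5
  hide near: 4
  sing sing: 4
  near hide: 3
  … (8 more, each ≤ 2)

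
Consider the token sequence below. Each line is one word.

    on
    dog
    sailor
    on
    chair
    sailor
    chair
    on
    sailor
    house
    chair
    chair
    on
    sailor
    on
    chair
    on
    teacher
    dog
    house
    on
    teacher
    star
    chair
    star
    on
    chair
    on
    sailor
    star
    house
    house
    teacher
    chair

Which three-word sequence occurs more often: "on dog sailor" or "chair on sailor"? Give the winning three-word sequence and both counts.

"on dog sailor": 1 occurrence
"chair on sailor": 3 occurrences

"chair on sailor" (3 vs 1)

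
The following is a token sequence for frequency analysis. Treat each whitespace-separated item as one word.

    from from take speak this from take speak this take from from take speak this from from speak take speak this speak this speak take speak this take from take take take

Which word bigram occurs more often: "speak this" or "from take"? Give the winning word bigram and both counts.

"speak this": 6 occurrences
"from take": 4 occurrences

"speak this" (6 vs 4)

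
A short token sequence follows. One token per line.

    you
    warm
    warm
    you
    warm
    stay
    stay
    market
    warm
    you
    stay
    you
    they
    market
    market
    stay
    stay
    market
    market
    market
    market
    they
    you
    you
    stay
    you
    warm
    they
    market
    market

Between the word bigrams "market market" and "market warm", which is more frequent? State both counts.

"market market" (5 vs 1)

"market market": 5 occurrences
"market warm": 1 occurrence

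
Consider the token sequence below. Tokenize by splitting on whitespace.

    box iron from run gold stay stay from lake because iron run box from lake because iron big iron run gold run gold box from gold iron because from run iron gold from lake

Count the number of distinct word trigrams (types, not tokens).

30

34 tokens → 32 trigram windows in total.
Repeated trigrams (each contributes count−1 duplicates):
  from lake because: 2
  lake because iron: 2
2 duplicate windows → 32 − 2 = 30 distinct.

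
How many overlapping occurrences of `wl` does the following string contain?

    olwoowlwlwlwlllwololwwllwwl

6

Sliding a length-2 window over the 27 characters (26 positions):
  position 6–7: wl
  position 8–9: wl
  position 10–11: wl
  position 12–13: wl
  position 22–23: wl
  position 26–27: wl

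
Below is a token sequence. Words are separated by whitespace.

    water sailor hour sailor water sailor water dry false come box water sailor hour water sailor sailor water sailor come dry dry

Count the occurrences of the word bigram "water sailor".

5

Scanning the 21 overlapping bigram windows for "water sailor":
  position 1–2: water sailor
  position 5–6: water sailor
  position 12–13: water sailor
  position 15–16: water sailor
  position 18–19: water sailor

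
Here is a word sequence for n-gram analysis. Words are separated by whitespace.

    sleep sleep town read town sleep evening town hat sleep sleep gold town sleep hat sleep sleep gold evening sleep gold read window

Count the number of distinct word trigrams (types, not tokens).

23 tokens → 21 trigram windows in total.
Repeated trigrams (each contributes count−1 duplicates):
  hat sleep sleep: 2
  sleep sleep gold: 2
2 duplicate windows → 21 − 2 = 19 distinct.

19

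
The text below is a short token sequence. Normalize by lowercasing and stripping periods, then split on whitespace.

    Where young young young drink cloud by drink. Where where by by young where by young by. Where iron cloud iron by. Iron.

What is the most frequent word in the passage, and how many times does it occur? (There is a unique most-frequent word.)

Unigram frequencies (highest first):
  by: 6
  where: 5
  young: 5
  iron: 3
  drink: 2
  cloud: 2

"by", 6 times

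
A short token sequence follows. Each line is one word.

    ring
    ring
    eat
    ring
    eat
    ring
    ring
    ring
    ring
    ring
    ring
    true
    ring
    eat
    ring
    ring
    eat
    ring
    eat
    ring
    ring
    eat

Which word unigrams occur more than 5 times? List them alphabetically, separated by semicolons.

Unigram counts meeting the condition (more than 5 times):
  eat: 6
  ring: 15

eat; ring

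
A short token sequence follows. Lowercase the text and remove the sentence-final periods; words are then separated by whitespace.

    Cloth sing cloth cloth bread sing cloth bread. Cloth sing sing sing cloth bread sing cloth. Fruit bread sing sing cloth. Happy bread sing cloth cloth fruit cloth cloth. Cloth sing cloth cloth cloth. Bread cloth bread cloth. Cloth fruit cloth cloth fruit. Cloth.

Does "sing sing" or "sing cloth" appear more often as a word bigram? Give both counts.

"sing sing": 3 occurrences
"sing cloth": 7 occurrences

"sing cloth" (7 vs 3)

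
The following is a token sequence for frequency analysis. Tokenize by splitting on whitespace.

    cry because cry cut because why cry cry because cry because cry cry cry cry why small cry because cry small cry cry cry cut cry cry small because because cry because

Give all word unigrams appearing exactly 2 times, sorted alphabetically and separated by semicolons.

cut; why

Unigram counts meeting the condition (exactly 2 times):
  cut: 2
  why: 2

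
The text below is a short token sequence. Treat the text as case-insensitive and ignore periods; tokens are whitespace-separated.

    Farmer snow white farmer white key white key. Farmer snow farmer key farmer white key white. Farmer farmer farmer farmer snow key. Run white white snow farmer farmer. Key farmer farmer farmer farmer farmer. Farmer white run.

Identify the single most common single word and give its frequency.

"farmer", 17 times

Unigram frequencies (highest first):
  farmer: 17
  white: 8
  key: 6
  snow: 4
  run: 2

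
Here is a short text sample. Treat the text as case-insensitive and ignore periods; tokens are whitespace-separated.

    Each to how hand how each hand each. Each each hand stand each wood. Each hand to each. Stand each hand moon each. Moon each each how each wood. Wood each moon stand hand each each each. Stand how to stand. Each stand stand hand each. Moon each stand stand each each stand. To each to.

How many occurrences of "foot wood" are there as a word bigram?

Scanning the 55 overlapping bigram windows for "foot wood":
  (none found)

0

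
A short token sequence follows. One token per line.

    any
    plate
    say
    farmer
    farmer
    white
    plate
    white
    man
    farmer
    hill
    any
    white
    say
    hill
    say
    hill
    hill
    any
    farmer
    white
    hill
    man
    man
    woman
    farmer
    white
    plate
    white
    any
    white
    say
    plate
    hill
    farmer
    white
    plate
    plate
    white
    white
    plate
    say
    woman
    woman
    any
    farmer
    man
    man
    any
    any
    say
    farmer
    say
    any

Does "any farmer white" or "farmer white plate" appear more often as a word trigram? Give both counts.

"any farmer white": 1 occurrence
"farmer white plate": 3 occurrences

"farmer white plate" (3 vs 1)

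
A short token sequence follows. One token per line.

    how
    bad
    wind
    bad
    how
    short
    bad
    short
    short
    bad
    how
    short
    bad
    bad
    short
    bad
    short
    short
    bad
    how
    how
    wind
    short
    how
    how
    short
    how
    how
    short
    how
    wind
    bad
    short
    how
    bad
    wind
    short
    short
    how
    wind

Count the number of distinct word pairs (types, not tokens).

40 tokens → 39 bigram windows in total.
Repeated bigrams (each contributes count−1 duplicates):
  short bad: 5
  short how: 5
  bad short: 4
  how short: 4
  bad how: 3
  how how: 3
  how wind: 3
  short short: 3
  … (4 more repeated)
26 duplicate windows → 39 − 26 = 13 distinct.

13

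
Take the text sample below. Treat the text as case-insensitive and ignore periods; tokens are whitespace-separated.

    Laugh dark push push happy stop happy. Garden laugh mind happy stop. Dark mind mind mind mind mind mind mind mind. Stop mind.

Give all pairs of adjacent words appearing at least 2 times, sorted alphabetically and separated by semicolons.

happy stop; mind mind

Bigram counts meeting the condition (at least 2 times):
  happy stop: 2
  mind mind: 7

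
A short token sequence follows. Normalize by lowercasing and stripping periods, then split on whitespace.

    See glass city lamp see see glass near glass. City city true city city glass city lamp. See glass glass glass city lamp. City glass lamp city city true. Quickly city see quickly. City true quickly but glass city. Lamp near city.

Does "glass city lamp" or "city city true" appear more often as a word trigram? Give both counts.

"glass city lamp": 4 occurrences
"city city true": 2 occurrences

"glass city lamp" (4 vs 2)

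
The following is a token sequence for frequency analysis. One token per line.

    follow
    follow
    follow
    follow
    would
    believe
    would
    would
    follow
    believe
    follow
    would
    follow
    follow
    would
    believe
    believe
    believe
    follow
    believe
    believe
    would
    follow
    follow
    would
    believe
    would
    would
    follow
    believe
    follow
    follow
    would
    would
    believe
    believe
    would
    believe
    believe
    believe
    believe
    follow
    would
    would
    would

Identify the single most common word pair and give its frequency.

"believe believe", 7 times

Bigram frequencies (highest first):
  believe believe: 7
  follow follow: 6
  follow would: 6
  would believe: 5
  would would: 5
  believe would: 4
  … (3 more, each ≤ 4)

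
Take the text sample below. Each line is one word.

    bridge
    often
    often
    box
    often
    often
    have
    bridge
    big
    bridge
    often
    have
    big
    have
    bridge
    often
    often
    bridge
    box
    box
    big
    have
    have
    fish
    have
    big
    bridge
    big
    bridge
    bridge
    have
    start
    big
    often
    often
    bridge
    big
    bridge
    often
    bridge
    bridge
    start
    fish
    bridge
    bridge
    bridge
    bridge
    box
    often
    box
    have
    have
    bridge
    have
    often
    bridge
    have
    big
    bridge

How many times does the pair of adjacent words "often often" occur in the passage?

Scanning the 58 overlapping bigram windows for "often often":
  position 2–3: often often
  position 5–6: often often
  position 16–17: often often
  position 34–35: often often

4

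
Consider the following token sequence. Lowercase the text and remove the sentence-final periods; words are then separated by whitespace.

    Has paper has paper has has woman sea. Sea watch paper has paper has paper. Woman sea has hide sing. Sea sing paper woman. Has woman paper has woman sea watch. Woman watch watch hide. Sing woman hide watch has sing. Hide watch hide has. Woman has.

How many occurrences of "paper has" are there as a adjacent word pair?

Scanning the 46 overlapping bigram windows for "paper has":
  position 2–3: paper has
  position 4–5: paper has
  position 11–12: paper has
  position 13–14: paper has
  position 27–28: paper has

5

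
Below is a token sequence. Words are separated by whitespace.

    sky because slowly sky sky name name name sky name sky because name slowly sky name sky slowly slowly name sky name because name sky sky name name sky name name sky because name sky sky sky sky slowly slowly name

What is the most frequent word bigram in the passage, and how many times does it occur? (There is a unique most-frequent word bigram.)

"name sky", 8 times

Bigram frequencies (highest first):
  name sky: 8
  sky name: 6
  sky sky: 5
  name name: 4
  sky because: 3
  because name: 3
  … (7 more, each ≤ 2)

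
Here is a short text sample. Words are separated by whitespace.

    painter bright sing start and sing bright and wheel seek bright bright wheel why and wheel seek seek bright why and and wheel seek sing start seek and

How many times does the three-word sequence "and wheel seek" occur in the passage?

3

Scanning the 26 overlapping trigram windows for "and wheel seek":
  position 8–10: and wheel seek
  position 15–17: and wheel seek
  position 22–24: and wheel seek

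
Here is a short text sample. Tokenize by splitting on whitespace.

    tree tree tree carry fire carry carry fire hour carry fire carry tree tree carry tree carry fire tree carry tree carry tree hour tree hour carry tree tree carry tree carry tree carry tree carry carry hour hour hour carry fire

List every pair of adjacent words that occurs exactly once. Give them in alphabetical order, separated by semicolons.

carry hour; fire hour; fire tree; hour tree

Bigram counts meeting the condition (exactly once):
  carry hour: 1
  fire hour: 1
  fire tree: 1
  hour tree: 1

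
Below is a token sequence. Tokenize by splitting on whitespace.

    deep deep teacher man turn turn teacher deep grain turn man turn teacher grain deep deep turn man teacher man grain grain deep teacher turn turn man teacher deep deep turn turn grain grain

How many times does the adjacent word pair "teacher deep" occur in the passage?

2

Scanning the 33 overlapping bigram windows for "teacher deep":
  position 7–8: teacher deep
  position 28–29: teacher deep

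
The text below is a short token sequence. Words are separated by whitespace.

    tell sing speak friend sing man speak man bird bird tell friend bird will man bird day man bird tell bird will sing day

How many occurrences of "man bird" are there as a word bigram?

3

Scanning the 23 overlapping bigram windows for "man bird":
  position 8–9: man bird
  position 15–16: man bird
  position 18–19: man bird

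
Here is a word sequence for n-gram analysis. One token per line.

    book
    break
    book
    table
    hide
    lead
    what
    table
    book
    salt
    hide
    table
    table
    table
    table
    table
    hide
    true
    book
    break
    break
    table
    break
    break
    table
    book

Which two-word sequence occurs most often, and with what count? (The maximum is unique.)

Bigram frequencies (highest first):
  table table: 4
  book break: 2
  table hide: 2
  table book: 2
  break break: 2
  break table: 2
  … (11 more, each ≤ 1)

"table table", 4 times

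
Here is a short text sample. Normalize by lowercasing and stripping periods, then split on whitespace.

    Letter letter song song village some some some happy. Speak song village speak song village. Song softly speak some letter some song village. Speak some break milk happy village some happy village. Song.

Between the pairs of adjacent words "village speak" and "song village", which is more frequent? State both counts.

"song village" (4 vs 2)

"village speak": 2 occurrences
"song village": 4 occurrences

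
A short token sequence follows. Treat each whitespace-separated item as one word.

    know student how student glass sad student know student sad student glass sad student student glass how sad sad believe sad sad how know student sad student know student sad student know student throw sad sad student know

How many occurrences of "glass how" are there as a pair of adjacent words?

Scanning the 37 overlapping bigram windows for "glass how":
  position 16–17: glass how

1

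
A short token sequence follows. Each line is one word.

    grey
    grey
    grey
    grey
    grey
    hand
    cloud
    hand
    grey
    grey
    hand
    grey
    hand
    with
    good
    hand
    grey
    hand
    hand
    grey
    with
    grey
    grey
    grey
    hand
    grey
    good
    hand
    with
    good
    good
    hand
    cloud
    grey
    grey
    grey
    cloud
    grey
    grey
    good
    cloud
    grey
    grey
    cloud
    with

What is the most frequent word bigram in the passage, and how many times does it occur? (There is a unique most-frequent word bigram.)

Bigram frequencies (highest first):
  grey grey: 11
  grey hand: 5
  hand grey: 5
  good hand: 3
  cloud grey: 3
  hand cloud: 2
  … (11 more, each ≤ 2)

"grey grey", 11 times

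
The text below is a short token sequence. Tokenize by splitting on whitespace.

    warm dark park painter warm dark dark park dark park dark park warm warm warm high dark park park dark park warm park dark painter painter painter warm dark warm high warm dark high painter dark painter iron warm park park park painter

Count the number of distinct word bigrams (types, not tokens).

43 tokens → 42 bigram windows in total.
Repeated bigrams (each contributes count−1 duplicates):
  dark park: 6
  park dark: 4
  warm dark: 4
  park park: 3
  dark painter: 2
  painter painter: 2
  painter warm: 2
  park painter: 2
  … (4 more repeated)
21 duplicate windows → 42 − 21 = 21 distinct.

21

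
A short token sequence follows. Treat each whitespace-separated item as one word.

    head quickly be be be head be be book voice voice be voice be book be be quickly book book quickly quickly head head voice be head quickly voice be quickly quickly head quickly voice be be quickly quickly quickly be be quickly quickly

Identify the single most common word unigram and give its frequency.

"be", 15 times

Unigram frequencies (highest first):
  be: 15
  quickly: 13
  head: 6
  voice: 6
  book: 4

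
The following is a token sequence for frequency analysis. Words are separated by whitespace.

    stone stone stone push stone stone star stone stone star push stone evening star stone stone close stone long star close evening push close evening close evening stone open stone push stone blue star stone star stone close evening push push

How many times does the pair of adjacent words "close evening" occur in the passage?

4

Scanning the 40 overlapping bigram windows for "close evening":
  position 21–22: close evening
  position 24–25: close evening
  position 26–27: close evening
  position 38–39: close evening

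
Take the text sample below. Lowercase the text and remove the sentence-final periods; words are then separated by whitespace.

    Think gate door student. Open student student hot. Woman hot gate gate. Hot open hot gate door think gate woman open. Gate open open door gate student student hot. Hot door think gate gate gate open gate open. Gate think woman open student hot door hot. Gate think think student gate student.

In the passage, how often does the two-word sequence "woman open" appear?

Scanning the 51 overlapping bigram windows for "woman open":
  position 20–21: woman open
  position 41–42: woman open

2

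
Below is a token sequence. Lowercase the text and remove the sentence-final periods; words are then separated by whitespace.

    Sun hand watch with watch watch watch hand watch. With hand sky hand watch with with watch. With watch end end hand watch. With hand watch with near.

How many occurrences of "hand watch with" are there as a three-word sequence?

Scanning the 26 overlapping trigram windows for "hand watch with":
  position 2–4: hand watch with
  position 8–10: hand watch with
  position 13–15: hand watch with
  position 22–24: hand watch with
  position 25–27: hand watch with

5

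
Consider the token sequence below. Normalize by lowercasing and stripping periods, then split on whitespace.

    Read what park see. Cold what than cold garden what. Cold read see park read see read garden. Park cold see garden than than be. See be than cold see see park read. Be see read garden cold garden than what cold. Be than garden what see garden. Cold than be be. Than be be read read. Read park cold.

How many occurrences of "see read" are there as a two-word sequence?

Scanning the 59 overlapping bigram windows for "see read":
  position 16–17: see read
  position 35–36: see read

2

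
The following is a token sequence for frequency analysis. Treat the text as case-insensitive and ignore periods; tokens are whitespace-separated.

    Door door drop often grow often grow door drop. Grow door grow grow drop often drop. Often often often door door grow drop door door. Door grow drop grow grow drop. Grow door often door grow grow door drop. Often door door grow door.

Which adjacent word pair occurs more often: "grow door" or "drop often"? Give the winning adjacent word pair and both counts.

"grow door": 5 occurrences
"drop often": 4 occurrences

"grow door" (5 vs 4)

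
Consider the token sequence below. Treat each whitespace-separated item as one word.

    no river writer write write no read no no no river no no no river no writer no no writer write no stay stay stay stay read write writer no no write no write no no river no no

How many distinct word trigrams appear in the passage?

39 tokens → 37 trigram windows in total.
Repeated trigrams (each contributes count−1 duplicates):
  no no river: 3
  no river no: 3
  no no no: 2
  no write no: 2
  river no no: 2
  stay stay stay: 2
  writer no no: 2
9 duplicate windows → 37 − 9 = 28 distinct.

28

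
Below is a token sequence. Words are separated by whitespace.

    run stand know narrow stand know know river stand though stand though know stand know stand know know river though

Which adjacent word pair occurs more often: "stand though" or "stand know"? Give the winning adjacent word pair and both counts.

"stand know" (4 vs 2)

"stand though": 2 occurrences
"stand know": 4 occurrences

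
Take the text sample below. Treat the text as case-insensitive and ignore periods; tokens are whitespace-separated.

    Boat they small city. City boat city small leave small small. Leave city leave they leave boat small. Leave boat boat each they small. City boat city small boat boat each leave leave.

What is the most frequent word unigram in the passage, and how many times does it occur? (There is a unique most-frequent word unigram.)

Unigram frequencies (highest first):
  boat: 8
  small: 7
  leave: 7
  city: 6
  they: 3
  each: 2

"boat", 8 times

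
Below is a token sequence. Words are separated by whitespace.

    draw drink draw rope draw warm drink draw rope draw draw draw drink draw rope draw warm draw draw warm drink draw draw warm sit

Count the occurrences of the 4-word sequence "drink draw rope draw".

3

Scanning the 22 overlapping 4-gram windows for "drink draw rope draw":
  position 2–5: drink draw rope draw
  position 7–10: drink draw rope draw
  position 13–16: drink draw rope draw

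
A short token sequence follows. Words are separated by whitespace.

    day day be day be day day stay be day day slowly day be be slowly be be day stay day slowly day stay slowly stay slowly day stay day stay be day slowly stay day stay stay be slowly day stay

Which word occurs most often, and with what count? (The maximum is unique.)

Unigram frequencies (highest first):
  day: 16
  stay: 10
  be: 9
  slowly: 7

"day", 16 times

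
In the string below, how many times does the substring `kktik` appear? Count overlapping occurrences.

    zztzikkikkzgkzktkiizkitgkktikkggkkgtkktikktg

2

Sliding a length-5 window over the 44 characters (40 positions):
  position 25–29: kktik
  position 37–41: kktik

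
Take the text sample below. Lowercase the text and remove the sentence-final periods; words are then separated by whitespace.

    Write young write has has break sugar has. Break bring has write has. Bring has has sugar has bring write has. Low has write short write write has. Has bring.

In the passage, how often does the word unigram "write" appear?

Scanning the 30 tokens for "write":
  position 1: write
  position 3: write
  position 12: write
  position 20: write
  position 24: write
  position 26: write
  position 27: write

7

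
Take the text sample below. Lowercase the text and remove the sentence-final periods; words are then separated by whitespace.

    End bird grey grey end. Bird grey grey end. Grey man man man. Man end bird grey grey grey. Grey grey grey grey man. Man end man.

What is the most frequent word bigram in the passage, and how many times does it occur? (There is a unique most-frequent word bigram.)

Bigram frequencies (highest first):
  grey grey: 8
  man man: 4
  end bird: 3
  bird grey: 3
  grey end: 2
  grey man: 2
  … (3 more, each ≤ 2)

"grey grey", 8 times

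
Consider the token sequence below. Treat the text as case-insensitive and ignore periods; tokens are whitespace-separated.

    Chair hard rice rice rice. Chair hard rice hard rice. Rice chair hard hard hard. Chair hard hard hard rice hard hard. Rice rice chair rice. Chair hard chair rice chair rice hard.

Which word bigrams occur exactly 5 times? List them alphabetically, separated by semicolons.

Bigram counts meeting the condition (exactly 5 times):
  chair hard: 5
  hard hard: 5
  hard rice: 5
  rice chair: 5

chair hard; hard hard; hard rice; rice chair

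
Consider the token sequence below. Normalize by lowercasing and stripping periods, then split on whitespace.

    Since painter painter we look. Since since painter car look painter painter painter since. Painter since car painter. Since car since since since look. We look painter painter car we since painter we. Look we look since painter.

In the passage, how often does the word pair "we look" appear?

Scanning the 37 overlapping bigram windows for "we look":
  position 4–5: we look
  position 25–26: we look
  position 33–34: we look
  position 35–36: we look

4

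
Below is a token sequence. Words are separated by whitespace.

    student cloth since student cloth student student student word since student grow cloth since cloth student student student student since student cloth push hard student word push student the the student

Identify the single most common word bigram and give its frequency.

"student student", 5 times

Bigram frequencies (highest first):
  student student: 5
  student cloth: 3
  since student: 3
  cloth since: 2
  cloth student: 2
  student word: 2
  … (13 more, each ≤ 1)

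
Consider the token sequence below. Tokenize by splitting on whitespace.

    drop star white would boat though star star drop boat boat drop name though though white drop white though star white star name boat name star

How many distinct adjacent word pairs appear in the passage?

23

26 tokens → 25 bigram windows in total.
Repeated bigrams (each contributes count−1 duplicates):
  star white: 2
  though star: 2
2 duplicate windows → 25 − 2 = 23 distinct.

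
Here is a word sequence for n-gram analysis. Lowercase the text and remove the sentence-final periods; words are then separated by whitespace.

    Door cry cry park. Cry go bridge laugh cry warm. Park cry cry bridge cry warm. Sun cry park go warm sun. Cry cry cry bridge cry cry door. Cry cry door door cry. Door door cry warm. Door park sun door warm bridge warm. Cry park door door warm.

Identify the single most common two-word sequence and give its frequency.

Bigram frequencies (highest first):
  cry cry: 6
  door cry: 4
  cry park: 3
  cry warm: 3
  cry door: 3
  door door: 3
  … (21 more, each ≤ 2)

"cry cry", 6 times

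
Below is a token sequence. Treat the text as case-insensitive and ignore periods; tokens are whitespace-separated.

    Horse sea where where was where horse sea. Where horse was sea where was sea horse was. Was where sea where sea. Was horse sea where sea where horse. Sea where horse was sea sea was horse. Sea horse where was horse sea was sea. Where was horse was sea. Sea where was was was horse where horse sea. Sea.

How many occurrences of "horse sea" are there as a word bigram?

7

Scanning the 59 overlapping bigram windows for "horse sea":
  position 1–2: horse sea
  position 7–8: horse sea
  position 24–25: horse sea
  position 29–30: horse sea
  position 37–38: horse sea
  position 42–43: horse sea
  position 58–59: horse sea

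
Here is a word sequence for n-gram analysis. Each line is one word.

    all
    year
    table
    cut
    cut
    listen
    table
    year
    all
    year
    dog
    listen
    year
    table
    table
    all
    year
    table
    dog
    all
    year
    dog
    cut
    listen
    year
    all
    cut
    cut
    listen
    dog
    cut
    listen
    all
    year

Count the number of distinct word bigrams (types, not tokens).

19

34 tokens → 33 bigram windows in total.
Repeated bigrams (each contributes count−1 duplicates):
  all year: 5
  cut listen: 4
  year table: 3
  cut cut: 2
  dog cut: 2
  listen year: 2
  year all: 2
  year dog: 2
14 duplicate windows → 33 − 14 = 19 distinct.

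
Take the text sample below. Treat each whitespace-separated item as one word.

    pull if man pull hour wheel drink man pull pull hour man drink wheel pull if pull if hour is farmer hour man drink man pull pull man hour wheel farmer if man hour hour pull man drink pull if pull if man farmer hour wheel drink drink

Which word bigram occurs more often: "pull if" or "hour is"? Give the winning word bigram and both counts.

"pull if": 5 occurrences
"hour is": 1 occurrence

"pull if" (5 vs 1)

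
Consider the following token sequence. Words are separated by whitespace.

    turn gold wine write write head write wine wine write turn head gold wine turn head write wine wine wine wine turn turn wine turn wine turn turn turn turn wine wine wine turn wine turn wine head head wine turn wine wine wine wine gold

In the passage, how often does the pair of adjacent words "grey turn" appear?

Scanning the 45 overlapping bigram windows for "grey turn":
  (none found)

0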